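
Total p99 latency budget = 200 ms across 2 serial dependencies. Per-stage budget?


Formula: per_stage = total_budget / stages
per_stage = 200 / 2
per_stage = 100.0 ms

100.0 ms


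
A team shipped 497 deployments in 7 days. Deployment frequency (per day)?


Formula: deployments per day = releases / days
= 497 / 7
= 71.0 deploys/day
(equivalently, 497.0 deploys/week)

71.0 deploys/day


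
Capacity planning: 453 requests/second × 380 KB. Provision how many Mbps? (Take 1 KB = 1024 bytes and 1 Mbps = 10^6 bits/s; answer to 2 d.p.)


Formula: Mbps = payload_bytes * RPS * 8 / 1e6
Payload per request = 380 KB = 380 * 1024 = 389120 bytes
Total bytes/sec = 389120 * 453 = 176271360
Total bits/sec = 176271360 * 8 = 1410170880
Mbps = 1410170880 / 1e6 = 1410.17

1410.17 Mbps


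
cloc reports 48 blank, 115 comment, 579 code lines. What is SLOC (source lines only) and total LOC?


Total LOC = blank + comment + code
Total LOC = 48 + 115 + 579 = 742
SLOC (source only) = code = 579

Total LOC: 742, SLOC: 579


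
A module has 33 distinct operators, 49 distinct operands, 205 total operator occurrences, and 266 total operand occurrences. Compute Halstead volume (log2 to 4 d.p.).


Formula: V = N * log2(η), where N = N1 + N2 and η = η1 + η2
η = 33 + 49 = 82
N = 205 + 266 = 471
log2(82) ≈ 6.3576
V = 471 * 6.3576 = 2994.43

2994.43


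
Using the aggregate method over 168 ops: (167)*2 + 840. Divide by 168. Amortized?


Formula: Amortized cost = Total cost / Operations
Total cost = (167 * 2) + (1 * 840)
Total cost = 334 + 840 = 1174
Amortized = 1174 / 168 = 6.9881

6.9881


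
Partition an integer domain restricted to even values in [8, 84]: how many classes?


Constraint: even integers in [8, 84]
Class 1: x < 8 — out-of-range invalid
Class 2: x in [8,84] but odd — wrong type invalid
Class 3: x in [8,84] and even — valid
Class 4: x > 84 — out-of-range invalid
Total equivalence classes: 4

4 equivalence classes


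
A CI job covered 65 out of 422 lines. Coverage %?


Coverage = covered / total * 100
Coverage = 65 / 422 * 100
Coverage = 15.4%

15.4%


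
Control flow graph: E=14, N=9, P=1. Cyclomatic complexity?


Formula: V(G) = E - N + 2P
V(G) = 14 - 9 + 2*1
V(G) = 5 + 2
V(G) = 7

7


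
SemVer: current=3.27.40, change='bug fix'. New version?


Current: 3.27.40
Change category: 'bug fix' → patch bump
SemVer rule: patch bump → increment PATCH (MAJOR and MINOR unchanged)
New: 3.27.41

3.27.41


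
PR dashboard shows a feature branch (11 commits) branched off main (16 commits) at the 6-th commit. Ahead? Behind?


Common ancestor: commit #6
feature commits after divergence: 11 - 6 = 5
main commits after divergence: 16 - 6 = 10
feature is 5 commits ahead of main
main is 10 commits ahead of feature

feature ahead: 5, main ahead: 10


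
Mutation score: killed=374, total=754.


Mutation score = killed / total * 100
Mutation score = 374 / 754 * 100
Mutation score = 49.6%

49.6%


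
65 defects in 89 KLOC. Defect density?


Defect density = defects / KLOC
Defect density = 65 / 89
Defect density = 0.73 defects/KLOC

0.73 defects/KLOC


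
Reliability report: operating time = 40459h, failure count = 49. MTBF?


Formula: MTBF = Total operating time / Number of failures
MTBF = 40459 / 49
MTBF = 825.69 hours

825.69 hours


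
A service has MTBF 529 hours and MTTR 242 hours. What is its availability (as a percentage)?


Availability = MTBF / (MTBF + MTTR)
Availability = 529 / (529 + 242)
Availability = 529 / 771
Availability = 68.6122%

68.6122%


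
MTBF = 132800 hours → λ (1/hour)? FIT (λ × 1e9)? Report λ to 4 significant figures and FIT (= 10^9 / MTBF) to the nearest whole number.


Formula: λ = 1 / MTBF; FIT = λ × 1e9 = 1e9 / MTBF
λ = 1 / 132800 ≈ 7.530e-06 failures/hour
FIT = 1e9 / 132800 ≈ 7530 failures per 1e9 hours (nearest whole number)

λ = 7.530e-06 /h, FIT = 7530


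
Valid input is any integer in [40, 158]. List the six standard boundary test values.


Range: [40, 158]
Boundaries: just below min, min, min+1, max-1, max, just above max
Values: [39, 40, 41, 157, 158, 159]

[39, 40, 41, 157, 158, 159]


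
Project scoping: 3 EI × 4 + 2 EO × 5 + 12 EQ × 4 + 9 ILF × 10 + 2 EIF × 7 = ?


UFP = EI*4 + EO*5 + EQ*4 + ILF*10 + EIF*7
UFP = 3*4 + 2*5 + 12*4 + 9*10 + 2*7
UFP = 12 + 10 + 48 + 90 + 14
UFP = 174

174


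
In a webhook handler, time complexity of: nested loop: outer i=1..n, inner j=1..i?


Reasoning: triangle: n(n+1)/2 ~ n^2/2
Complexity: O(n^2)

O(n^2)


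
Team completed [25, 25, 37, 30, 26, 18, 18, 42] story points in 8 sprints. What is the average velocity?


Formula: Avg velocity = Total points / Number of sprints
Points: [25, 25, 37, 30, 26, 18, 18, 42]
Sum = 25 + 25 + 37 + 30 + 26 + 18 + 18 + 42 = 221
Avg velocity = 221 / 8 = 27.63 points/sprint

27.63 points/sprint


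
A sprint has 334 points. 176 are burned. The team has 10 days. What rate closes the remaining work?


Formula: Required rate = Remaining points / Days left
Remaining = 334 - 176 = 158 points
Required rate = 158 / 10 = 15.8 points/day

15.8 points/day


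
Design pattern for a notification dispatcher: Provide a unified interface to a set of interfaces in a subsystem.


This matches the Facade pattern

Facade


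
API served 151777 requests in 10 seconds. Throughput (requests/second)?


Formula: throughput = requests / seconds
throughput = 151777 / 10
throughput = 15177.7 requests/second

15177.7 requests/second


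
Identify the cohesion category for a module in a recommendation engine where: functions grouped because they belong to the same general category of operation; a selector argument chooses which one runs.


Reasoning: Grouped by category of activity, not by data or sequence
Type: Logical cohesion

Logical cohesion


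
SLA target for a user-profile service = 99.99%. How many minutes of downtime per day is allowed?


Formula: allowed downtime = period * (100 - SLA) / 100
Period (day) = 1440 minutes
Unavailability fraction = (100 - 99.99) / 100
Allowed downtime = 1440 * (100 - 99.99) / 100
Allowed downtime = 0.144 minutes

0.144 minutes


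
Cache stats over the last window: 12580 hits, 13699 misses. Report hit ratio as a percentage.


Formula: hit rate = hits / (hits + misses) * 100
hit rate = 12580 / (12580 + 13699) * 100
hit rate = 12580 / 26279 * 100
hit rate = 47.87%

47.87%


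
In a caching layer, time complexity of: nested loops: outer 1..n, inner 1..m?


Reasoning: product of independent bounds
Complexity: O(n*m)

O(n*m)


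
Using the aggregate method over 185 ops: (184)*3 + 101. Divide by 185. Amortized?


Formula: Amortized cost = Total cost / Operations
Total cost = (184 * 3) + (1 * 101)
Total cost = 552 + 101 = 653
Amortized = 653 / 185 = 3.5297

3.5297


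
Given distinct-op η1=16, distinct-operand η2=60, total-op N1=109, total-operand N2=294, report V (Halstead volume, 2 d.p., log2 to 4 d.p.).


Formula: V = N * log2(η), where N = N1 + N2 and η = η1 + η2
η = 16 + 60 = 76
N = 109 + 294 = 403
log2(76) ≈ 6.2479
V = 403 * 6.2479 = 2517.90

2517.90


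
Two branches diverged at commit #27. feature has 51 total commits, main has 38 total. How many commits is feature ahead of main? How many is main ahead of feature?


Common ancestor: commit #27
feature commits after divergence: 51 - 27 = 24
main commits after divergence: 38 - 27 = 11
feature is 24 commits ahead of main
main is 11 commits ahead of feature

feature ahead: 24, main ahead: 11


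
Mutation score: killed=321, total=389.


Mutation score = killed / total * 100
Mutation score = 321 / 389 * 100
Mutation score = 82.52%

82.52%


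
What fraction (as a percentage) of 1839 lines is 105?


Coverage = covered / total * 100
Coverage = 105 / 1839 * 100
Coverage = 5.71%

5.71%


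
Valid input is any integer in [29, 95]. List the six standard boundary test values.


Range: [29, 95]
Boundaries: just below min, min, min+1, max-1, max, just above max
Values: [28, 29, 30, 94, 95, 96]

[28, 29, 30, 94, 95, 96]


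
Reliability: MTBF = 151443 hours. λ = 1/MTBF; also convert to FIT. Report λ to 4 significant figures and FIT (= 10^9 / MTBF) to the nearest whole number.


Formula: λ = 1 / MTBF; FIT = λ × 1e9 = 1e9 / MTBF
λ = 1 / 151443 ≈ 6.603e-06 failures/hour
FIT = 1e9 / 151443 ≈ 6603 failures per 1e9 hours (nearest whole number)

λ = 6.603e-06 /h, FIT = 6603


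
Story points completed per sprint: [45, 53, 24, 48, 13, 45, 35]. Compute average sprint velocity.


Formula: Avg velocity = Total points / Number of sprints
Points: [45, 53, 24, 48, 13, 45, 35]
Sum = 45 + 53 + 24 + 48 + 13 + 45 + 35 = 263
Avg velocity = 263 / 7 = 37.57 points/sprint

37.57 points/sprint


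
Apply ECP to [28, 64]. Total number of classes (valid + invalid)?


Valid range: [28, 64]
Class 1: x < 28 — invalid
Class 2: 28 ≤ x ≤ 64 — valid
Class 3: x > 64 — invalid
Total equivalence classes: 3

3 equivalence classes


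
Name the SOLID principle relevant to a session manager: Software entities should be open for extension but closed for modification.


This describes the Open/Closed Principle (OCP)

Open/Closed Principle (OCP)


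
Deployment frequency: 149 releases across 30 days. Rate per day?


Formula: deployments per day = releases / days
= 149 / 30
= 4.967 deploys/day
(equivalently, 34.77 deploys/week)

4.967 deploys/day


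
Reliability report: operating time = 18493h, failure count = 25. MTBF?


Formula: MTBF = Total operating time / Number of failures
MTBF = 18493 / 25
MTBF = 739.72 hours

739.72 hours


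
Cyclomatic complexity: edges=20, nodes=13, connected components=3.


Formula: V(G) = E - N + 2P
V(G) = 20 - 13 + 2*3
V(G) = 7 + 6
V(G) = 13

13


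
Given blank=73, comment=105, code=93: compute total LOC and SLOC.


Total LOC = blank + comment + code
Total LOC = 73 + 105 + 93 = 271
SLOC (source only) = code = 93

Total LOC: 271, SLOC: 93


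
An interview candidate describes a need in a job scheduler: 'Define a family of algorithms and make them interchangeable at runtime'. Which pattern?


This matches the Strategy pattern

Strategy


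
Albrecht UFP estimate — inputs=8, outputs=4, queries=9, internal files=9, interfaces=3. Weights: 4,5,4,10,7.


UFP = EI*4 + EO*5 + EQ*4 + ILF*10 + EIF*7
UFP = 8*4 + 4*5 + 9*4 + 9*10 + 3*7
UFP = 32 + 20 + 36 + 90 + 21
UFP = 199

199


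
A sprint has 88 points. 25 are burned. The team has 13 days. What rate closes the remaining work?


Formula: Required rate = Remaining points / Days left
Remaining = 88 - 25 = 63 points
Required rate = 63 / 13 = 4.85 points/day

4.85 points/day


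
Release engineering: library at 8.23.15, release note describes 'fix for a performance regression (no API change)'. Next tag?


Current: 8.23.15
Change category: 'fix for a performance regression (no API change)' → patch bump
SemVer rule: patch bump → increment PATCH (MAJOR and MINOR unchanged)
New: 8.23.16

8.23.16


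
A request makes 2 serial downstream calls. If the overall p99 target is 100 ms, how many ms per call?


Formula: per_stage = total_budget / stages
per_stage = 100 / 2
per_stage = 50.0 ms

50.0 ms


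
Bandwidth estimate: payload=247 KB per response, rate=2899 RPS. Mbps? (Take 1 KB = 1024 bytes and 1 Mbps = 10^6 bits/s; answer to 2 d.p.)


Formula: Mbps = payload_bytes * RPS * 8 / 1e6
Payload per request = 247 KB = 247 * 1024 = 252928 bytes
Total bytes/sec = 252928 * 2899 = 733238272
Total bits/sec = 733238272 * 8 = 5865906176
Mbps = 5865906176 / 1e6 = 5865.91

5865.91 Mbps


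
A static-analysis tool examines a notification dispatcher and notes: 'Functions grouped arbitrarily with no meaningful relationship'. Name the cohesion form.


Reasoning: Worst: random grouping
Type: Coincidental cohesion

Coincidental cohesion


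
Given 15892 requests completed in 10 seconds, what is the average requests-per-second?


Formula: throughput = requests / seconds
throughput = 15892 / 10
throughput = 1589.2 requests/second

1589.2 requests/second


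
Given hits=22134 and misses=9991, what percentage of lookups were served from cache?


Formula: hit rate = hits / (hits + misses) * 100
hit rate = 22134 / (22134 + 9991) * 100
hit rate = 22134 / 32125 * 100
hit rate = 68.9%

68.9%


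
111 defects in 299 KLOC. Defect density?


Defect density = defects / KLOC
Defect density = 111 / 299
Defect density = 0.371 defects/KLOC

0.371 defects/KLOC


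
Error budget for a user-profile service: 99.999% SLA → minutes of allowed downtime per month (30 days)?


Formula: allowed downtime = period * (100 - SLA) / 100
Period (month (30 days)) = 43200 minutes
Unavailability fraction = (100 - 99.999) / 100
Allowed downtime = 43200 * (100 - 99.999) / 100
Allowed downtime = 0.432 minutes

0.432 minutes


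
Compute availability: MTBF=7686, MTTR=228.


Availability = MTBF / (MTBF + MTTR)
Availability = 7686 / (7686 + 228)
Availability = 7686 / 7914
Availability = 97.119%

97.119%


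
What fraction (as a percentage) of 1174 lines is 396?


Coverage = covered / total * 100
Coverage = 396 / 1174 * 100
Coverage = 33.73%

33.73%


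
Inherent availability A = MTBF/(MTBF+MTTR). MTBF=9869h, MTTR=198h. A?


Availability = MTBF / (MTBF + MTTR)
Availability = 9869 / (9869 + 198)
Availability = 9869 / 10067
Availability = 98.0332%

98.0332%


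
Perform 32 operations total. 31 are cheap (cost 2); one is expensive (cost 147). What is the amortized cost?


Formula: Amortized cost = Total cost / Operations
Total cost = (31 * 2) + (1 * 147)
Total cost = 62 + 147 = 209
Amortized = 209 / 32 = 6.5313

6.5313


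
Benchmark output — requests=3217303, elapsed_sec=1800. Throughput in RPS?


Formula: throughput = requests / seconds
throughput = 3217303 / 1800
throughput = 1787.39 requests/second

1787.39 requests/second


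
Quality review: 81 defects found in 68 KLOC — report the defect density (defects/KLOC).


Defect density = defects / KLOC
Defect density = 81 / 68
Defect density = 1.191 defects/KLOC

1.191 defects/KLOC


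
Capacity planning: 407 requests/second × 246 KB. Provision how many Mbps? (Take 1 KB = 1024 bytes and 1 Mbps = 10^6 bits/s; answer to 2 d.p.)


Formula: Mbps = payload_bytes * RPS * 8 / 1e6
Payload per request = 246 KB = 246 * 1024 = 251904 bytes
Total bytes/sec = 251904 * 407 = 102524928
Total bits/sec = 102524928 * 8 = 820199424
Mbps = 820199424 / 1e6 = 820.2

820.2 Mbps


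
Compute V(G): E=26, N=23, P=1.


Formula: V(G) = E - N + 2P
V(G) = 26 - 23 + 2*1
V(G) = 3 + 2
V(G) = 5

5


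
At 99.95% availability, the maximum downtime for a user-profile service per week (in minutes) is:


Formula: allowed downtime = period * (100 - SLA) / 100
Period (week) = 10080 minutes
Unavailability fraction = (100 - 99.95) / 100
Allowed downtime = 10080 * (100 - 99.95) / 100
Allowed downtime = 5.04 minutes

5.04 minutes


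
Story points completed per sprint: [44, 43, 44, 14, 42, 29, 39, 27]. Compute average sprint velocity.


Formula: Avg velocity = Total points / Number of sprints
Points: [44, 43, 44, 14, 42, 29, 39, 27]
Sum = 44 + 43 + 44 + 14 + 42 + 29 + 39 + 27 = 282
Avg velocity = 282 / 8 = 35.25 points/sprint

35.25 points/sprint


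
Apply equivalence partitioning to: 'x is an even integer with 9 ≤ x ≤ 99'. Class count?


Constraint: even integers in [9, 99]
Class 1: x < 9 — out-of-range invalid
Class 2: x in [9,99] but odd — wrong type invalid
Class 3: x in [9,99] and even — valid
Class 4: x > 99 — out-of-range invalid
Total equivalence classes: 4

4 equivalence classes


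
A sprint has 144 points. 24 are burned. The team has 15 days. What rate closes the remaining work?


Formula: Required rate = Remaining points / Days left
Remaining = 144 - 24 = 120 points
Required rate = 120 / 15 = 8.0 points/day

8.0 points/day


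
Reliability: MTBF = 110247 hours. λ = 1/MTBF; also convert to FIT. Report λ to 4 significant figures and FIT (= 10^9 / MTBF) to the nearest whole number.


Formula: λ = 1 / MTBF; FIT = λ × 1e9 = 1e9 / MTBF
λ = 1 / 110247 ≈ 9.071e-06 failures/hour
FIT = 1e9 / 110247 ≈ 9071 failures per 1e9 hours (nearest whole number)

λ = 9.071e-06 /h, FIT = 9071


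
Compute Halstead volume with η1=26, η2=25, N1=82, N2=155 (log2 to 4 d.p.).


Formula: V = N * log2(η), where N = N1 + N2 and η = η1 + η2
η = 26 + 25 = 51
N = 82 + 155 = 237
log2(51) ≈ 5.6724
V = 237 * 5.6724 = 1344.36

1344.36


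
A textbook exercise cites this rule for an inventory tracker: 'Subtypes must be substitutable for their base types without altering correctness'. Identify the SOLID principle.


This describes the Liskov Substitution Principle (LSP)

Liskov Substitution Principle (LSP)


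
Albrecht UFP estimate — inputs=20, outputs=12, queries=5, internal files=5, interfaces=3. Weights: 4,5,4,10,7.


UFP = EI*4 + EO*5 + EQ*4 + ILF*10 + EIF*7
UFP = 20*4 + 12*5 + 5*4 + 5*10 + 3*7
UFP = 80 + 60 + 20 + 50 + 21
UFP = 231

231


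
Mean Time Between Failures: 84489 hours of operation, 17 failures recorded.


Formula: MTBF = Total operating time / Number of failures
MTBF = 84489 / 17
MTBF = 4969.94 hours

4969.94 hours


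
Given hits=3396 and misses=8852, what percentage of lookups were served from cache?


Formula: hit rate = hits / (hits + misses) * 100
hit rate = 3396 / (3396 + 8852) * 100
hit rate = 3396 / 12248 * 100
hit rate = 27.73%

27.73%


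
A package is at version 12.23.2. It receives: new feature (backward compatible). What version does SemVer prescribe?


Current: 12.23.2
Change category: 'new feature (backward compatible)' → minor bump
SemVer rule: minor bump → increment MINOR, reset PATCH to 0 (MAJOR unchanged)
New: 12.24.0

12.24.0


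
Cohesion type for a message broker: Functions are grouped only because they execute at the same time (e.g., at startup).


Reasoning: Related by timing only
Type: Temporal cohesion

Temporal cohesion


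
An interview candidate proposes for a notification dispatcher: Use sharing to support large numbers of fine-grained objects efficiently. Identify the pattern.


This matches the Flyweight pattern

Flyweight


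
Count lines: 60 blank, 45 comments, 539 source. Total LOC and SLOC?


Total LOC = blank + comment + code
Total LOC = 60 + 45 + 539 = 644
SLOC (source only) = code = 539

Total LOC: 644, SLOC: 539


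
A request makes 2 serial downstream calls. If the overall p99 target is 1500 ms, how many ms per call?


Formula: per_stage = total_budget / stages
per_stage = 1500 / 2
per_stage = 750.0 ms

750.0 ms


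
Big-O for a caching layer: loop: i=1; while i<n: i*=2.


Reasoning: i doubles each step so iterations are log2(n)
Complexity: O(log n)

O(log n)


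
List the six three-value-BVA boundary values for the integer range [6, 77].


Range: [6, 77]
Boundaries: just below min, min, min+1, max-1, max, just above max
Values: [5, 6, 7, 76, 77, 78]

[5, 6, 7, 76, 77, 78]


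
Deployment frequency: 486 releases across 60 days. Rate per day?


Formula: deployments per day = releases / days
= 486 / 60
= 8.1 deploys/day
(equivalently, 56.7 deploys/week)

8.1 deploys/day


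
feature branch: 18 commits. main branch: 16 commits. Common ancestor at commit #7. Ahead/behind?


Common ancestor: commit #7
feature commits after divergence: 18 - 7 = 11
main commits after divergence: 16 - 7 = 9
feature is 11 commits ahead of main
main is 9 commits ahead of feature

feature ahead: 11, main ahead: 9


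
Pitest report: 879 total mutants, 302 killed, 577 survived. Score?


Mutation score = killed / total * 100
Mutation score = 302 / 879 * 100
Mutation score = 34.36%

34.36%


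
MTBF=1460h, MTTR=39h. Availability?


Availability = MTBF / (MTBF + MTTR)
Availability = 1460 / (1460 + 39)
Availability = 1460 / 1499
Availability = 97.3983%

97.3983%


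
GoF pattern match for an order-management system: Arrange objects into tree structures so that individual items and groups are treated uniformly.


This matches the Composite pattern

Composite


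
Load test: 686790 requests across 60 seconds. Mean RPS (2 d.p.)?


Formula: throughput = requests / seconds
throughput = 686790 / 60
throughput = 11446.5 requests/second

11446.5 requests/second


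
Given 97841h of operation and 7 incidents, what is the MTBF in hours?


Formula: MTBF = Total operating time / Number of failures
MTBF = 97841 / 7
MTBF = 13977.29 hours

13977.29 hours


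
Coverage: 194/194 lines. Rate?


Coverage = covered / total * 100
Coverage = 194 / 194 * 100
Coverage = 100.0%

100.0%


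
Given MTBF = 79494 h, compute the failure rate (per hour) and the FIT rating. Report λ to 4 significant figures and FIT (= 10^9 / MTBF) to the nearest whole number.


Formula: λ = 1 / MTBF; FIT = λ × 1e9 = 1e9 / MTBF
λ = 1 / 79494 ≈ 1.258e-05 failures/hour
FIT = 1e9 / 79494 ≈ 12580 failures per 1e9 hours (nearest whole number)

λ = 1.258e-05 /h, FIT = 12580


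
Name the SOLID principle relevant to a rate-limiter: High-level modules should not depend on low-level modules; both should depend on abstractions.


This describes the Dependency Inversion Principle (DIP)

Dependency Inversion Principle (DIP)


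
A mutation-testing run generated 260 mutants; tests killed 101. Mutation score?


Mutation score = killed / total * 100
Mutation score = 101 / 260 * 100
Mutation score = 38.85%

38.85%


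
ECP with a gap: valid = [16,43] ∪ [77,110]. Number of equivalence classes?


Valid ranges: [16,43] and [77,110]
Class 1: x < 16 — invalid
Class 2: 16 ≤ x ≤ 43 — valid
Class 3: 43 < x < 77 — invalid (gap between ranges)
Class 4: 77 ≤ x ≤ 110 — valid
Class 5: x > 110 — invalid
Total equivalence classes: 5

5 equivalence classes


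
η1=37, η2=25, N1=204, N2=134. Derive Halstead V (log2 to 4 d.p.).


Formula: V = N * log2(η), where N = N1 + N2 and η = η1 + η2
η = 37 + 25 = 62
N = 204 + 134 = 338
log2(62) ≈ 5.9542
V = 338 * 5.9542 = 2012.52

2012.52


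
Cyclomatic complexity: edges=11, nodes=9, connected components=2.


Formula: V(G) = E - N + 2P
V(G) = 11 - 9 + 2*2
V(G) = 2 + 4
V(G) = 6

6


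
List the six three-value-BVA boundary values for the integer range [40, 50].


Range: [40, 50]
Boundaries: just below min, min, min+1, max-1, max, just above max
Values: [39, 40, 41, 49, 50, 51]

[39, 40, 41, 49, 50, 51]


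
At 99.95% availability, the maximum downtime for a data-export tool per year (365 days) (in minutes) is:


Formula: allowed downtime = period * (100 - SLA) / 100
Period (year (365 days)) = 525600 minutes
Unavailability fraction = (100 - 99.95) / 100
Allowed downtime = 525600 * (100 - 99.95) / 100
Allowed downtime = 262.8 minutes

262.8 minutes


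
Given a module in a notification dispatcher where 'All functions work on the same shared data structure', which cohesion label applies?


Reasoning: Functions share data
Type: Communicational cohesion

Communicational cohesion


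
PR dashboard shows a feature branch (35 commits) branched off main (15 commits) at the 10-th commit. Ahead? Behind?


Common ancestor: commit #10
feature commits after divergence: 35 - 10 = 25
main commits after divergence: 15 - 10 = 5
feature is 25 commits ahead of main
main is 5 commits ahead of feature

feature ahead: 25, main ahead: 5


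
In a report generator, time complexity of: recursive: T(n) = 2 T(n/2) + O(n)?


Reasoning: master theorem case 2 (merge-sort recurrence)
Complexity: O(n log n)

O(n log n)


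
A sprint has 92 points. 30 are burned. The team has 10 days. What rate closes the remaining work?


Formula: Required rate = Remaining points / Days left
Remaining = 92 - 30 = 62 points
Required rate = 62 / 10 = 6.2 points/day

6.2 points/day


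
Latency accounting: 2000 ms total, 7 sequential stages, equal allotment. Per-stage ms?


Formula: per_stage = total_budget / stages
per_stage = 2000 / 7
per_stage = 285.71 ms

285.71 ms


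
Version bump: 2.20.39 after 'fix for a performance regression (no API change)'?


Current: 2.20.39
Change category: 'fix for a performance regression (no API change)' → patch bump
SemVer rule: patch bump → increment PATCH (MAJOR and MINOR unchanged)
New: 2.20.40

2.20.40


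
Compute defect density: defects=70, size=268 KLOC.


Defect density = defects / KLOC
Defect density = 70 / 268
Defect density = 0.261 defects/KLOC

0.261 defects/KLOC


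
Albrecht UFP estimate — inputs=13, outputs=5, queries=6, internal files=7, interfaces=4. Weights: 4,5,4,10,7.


UFP = EI*4 + EO*5 + EQ*4 + ILF*10 + EIF*7
UFP = 13*4 + 5*5 + 6*4 + 7*10 + 4*7
UFP = 52 + 25 + 24 + 70 + 28
UFP = 199

199


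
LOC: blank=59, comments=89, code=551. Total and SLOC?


Total LOC = blank + comment + code
Total LOC = 59 + 89 + 551 = 699
SLOC (source only) = code = 551

Total LOC: 699, SLOC: 551


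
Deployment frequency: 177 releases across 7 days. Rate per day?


Formula: deployments per day = releases / days
= 177 / 7
= 25.286 deploys/day
(equivalently, 177.0 deploys/week)

25.286 deploys/day


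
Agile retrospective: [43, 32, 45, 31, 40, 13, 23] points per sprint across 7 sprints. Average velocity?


Formula: Avg velocity = Total points / Number of sprints
Points: [43, 32, 45, 31, 40, 13, 23]
Sum = 43 + 32 + 45 + 31 + 40 + 13 + 23 = 227
Avg velocity = 227 / 7 = 32.43 points/sprint

32.43 points/sprint


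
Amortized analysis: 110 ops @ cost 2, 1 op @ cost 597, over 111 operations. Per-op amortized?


Formula: Amortized cost = Total cost / Operations
Total cost = (110 * 2) + (1 * 597)
Total cost = 220 + 597 = 817
Amortized = 817 / 111 = 7.3604

7.3604


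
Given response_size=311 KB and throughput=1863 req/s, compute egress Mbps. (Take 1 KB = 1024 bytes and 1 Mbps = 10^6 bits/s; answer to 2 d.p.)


Formula: Mbps = payload_bytes * RPS * 8 / 1e6
Payload per request = 311 KB = 311 * 1024 = 318464 bytes
Total bytes/sec = 318464 * 1863 = 593298432
Total bits/sec = 593298432 * 8 = 4746387456
Mbps = 4746387456 / 1e6 = 4746.39

4746.39 Mbps


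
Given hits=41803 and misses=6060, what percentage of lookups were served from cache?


Formula: hit rate = hits / (hits + misses) * 100
hit rate = 41803 / (41803 + 6060) * 100
hit rate = 41803 / 47863 * 100
hit rate = 87.34%

87.34%


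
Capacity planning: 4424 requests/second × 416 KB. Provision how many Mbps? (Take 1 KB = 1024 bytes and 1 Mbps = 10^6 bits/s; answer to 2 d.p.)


Formula: Mbps = payload_bytes * RPS * 8 / 1e6
Payload per request = 416 KB = 416 * 1024 = 425984 bytes
Total bytes/sec = 425984 * 4424 = 1884553216
Total bits/sec = 1884553216 * 8 = 15076425728
Mbps = 15076425728 / 1e6 = 15076.43

15076.43 Mbps


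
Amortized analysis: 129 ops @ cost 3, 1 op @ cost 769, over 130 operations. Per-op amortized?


Formula: Amortized cost = Total cost / Operations
Total cost = (129 * 3) + (1 * 769)
Total cost = 387 + 769 = 1156
Amortized = 1156 / 130 = 8.8923

8.8923


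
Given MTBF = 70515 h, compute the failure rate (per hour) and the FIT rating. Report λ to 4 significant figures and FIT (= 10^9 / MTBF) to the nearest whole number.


Formula: λ = 1 / MTBF; FIT = λ × 1e9 = 1e9 / MTBF
λ = 1 / 70515 ≈ 1.418e-05 failures/hour
FIT = 1e9 / 70515 ≈ 14181 failures per 1e9 hours (nearest whole number)

λ = 1.418e-05 /h, FIT = 14181


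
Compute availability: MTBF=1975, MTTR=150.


Availability = MTBF / (MTBF + MTTR)
Availability = 1975 / (1975 + 150)
Availability = 1975 / 2125
Availability = 92.9412%

92.9412%


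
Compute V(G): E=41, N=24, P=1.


Formula: V(G) = E - N + 2P
V(G) = 41 - 24 + 2*1
V(G) = 17 + 2
V(G) = 19

19


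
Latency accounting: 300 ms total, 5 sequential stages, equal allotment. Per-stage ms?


Formula: per_stage = total_budget / stages
per_stage = 300 / 5
per_stage = 60.0 ms

60.0 ms


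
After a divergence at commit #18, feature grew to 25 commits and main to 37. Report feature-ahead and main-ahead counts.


Common ancestor: commit #18
feature commits after divergence: 25 - 18 = 7
main commits after divergence: 37 - 18 = 19
feature is 7 commits ahead of main
main is 19 commits ahead of feature

feature ahead: 7, main ahead: 19


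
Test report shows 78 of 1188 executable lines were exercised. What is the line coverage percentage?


Coverage = covered / total * 100
Coverage = 78 / 1188 * 100
Coverage = 6.57%

6.57%


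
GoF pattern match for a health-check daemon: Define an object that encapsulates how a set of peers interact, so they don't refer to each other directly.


This matches the Mediator pattern

Mediator


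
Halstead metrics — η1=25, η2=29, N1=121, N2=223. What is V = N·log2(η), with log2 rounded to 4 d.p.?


Formula: V = N * log2(η), where N = N1 + N2 and η = η1 + η2
η = 25 + 29 = 54
N = 121 + 223 = 344
log2(54) ≈ 5.7549
V = 344 * 5.7549 = 1979.69

1979.69


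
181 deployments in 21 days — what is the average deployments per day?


Formula: deployments per day = releases / days
= 181 / 21
= 8.619 deploys/day
(equivalently, 60.33 deploys/week)

8.619 deploys/day


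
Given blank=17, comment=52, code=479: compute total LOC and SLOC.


Total LOC = blank + comment + code
Total LOC = 17 + 52 + 479 = 548
SLOC (source only) = code = 479

Total LOC: 548, SLOC: 479


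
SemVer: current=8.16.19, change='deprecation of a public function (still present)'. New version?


Current: 8.16.19
Change category: 'deprecation of a public function (still present)' → minor bump
SemVer rule: minor bump → increment MINOR, reset PATCH to 0 (MAJOR unchanged)
New: 8.17.0

8.17.0


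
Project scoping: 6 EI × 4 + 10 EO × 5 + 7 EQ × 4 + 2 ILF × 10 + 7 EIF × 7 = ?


UFP = EI*4 + EO*5 + EQ*4 + ILF*10 + EIF*7
UFP = 6*4 + 10*5 + 7*4 + 2*10 + 7*7
UFP = 24 + 50 + 28 + 20 + 49
UFP = 171

171


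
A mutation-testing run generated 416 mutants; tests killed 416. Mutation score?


Mutation score = killed / total * 100
Mutation score = 416 / 416 * 100
Mutation score = 100.0%

100.0%


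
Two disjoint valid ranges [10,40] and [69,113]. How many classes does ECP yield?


Valid ranges: [10,40] and [69,113]
Class 1: x < 10 — invalid
Class 2: 10 ≤ x ≤ 40 — valid
Class 3: 40 < x < 69 — invalid (gap between ranges)
Class 4: 69 ≤ x ≤ 113 — valid
Class 5: x > 113 — invalid
Total equivalence classes: 5

5 equivalence classes


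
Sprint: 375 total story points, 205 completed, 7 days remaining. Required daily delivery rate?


Formula: Required rate = Remaining points / Days left
Remaining = 375 - 205 = 170 points
Required rate = 170 / 7 = 24.29 points/day

24.29 points/day


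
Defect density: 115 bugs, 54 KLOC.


Defect density = defects / KLOC
Defect density = 115 / 54
Defect density = 2.13 defects/KLOC

2.13 defects/KLOC


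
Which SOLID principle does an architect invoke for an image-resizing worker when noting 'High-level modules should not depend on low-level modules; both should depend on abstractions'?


This describes the Dependency Inversion Principle (DIP)

Dependency Inversion Principle (DIP)


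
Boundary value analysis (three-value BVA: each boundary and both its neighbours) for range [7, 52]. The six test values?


Range: [7, 52]
Boundaries: just below min, min, min+1, max-1, max, just above max
Values: [6, 7, 8, 51, 52, 53]

[6, 7, 8, 51, 52, 53]


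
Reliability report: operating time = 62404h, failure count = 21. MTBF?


Formula: MTBF = Total operating time / Number of failures
MTBF = 62404 / 21
MTBF = 2971.62 hours

2971.62 hours


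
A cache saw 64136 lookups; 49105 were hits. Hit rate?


Formula: hit rate = hits / (hits + misses) * 100
hit rate = 49105 / (49105 + 15031) * 100
hit rate = 49105 / 64136 * 100
hit rate = 76.56%

76.56%


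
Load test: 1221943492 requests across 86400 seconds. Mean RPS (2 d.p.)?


Formula: throughput = requests / seconds
throughput = 1221943492 / 86400
throughput = 14142.86 requests/second

14142.86 requests/second


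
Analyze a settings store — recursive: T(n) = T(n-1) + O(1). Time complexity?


Reasoning: linear recursion with constant work per frame
Complexity: O(n)

O(n)


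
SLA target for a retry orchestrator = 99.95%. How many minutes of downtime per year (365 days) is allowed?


Formula: allowed downtime = period * (100 - SLA) / 100
Period (year (365 days)) = 525600 minutes
Unavailability fraction = (100 - 99.95) / 100
Allowed downtime = 525600 * (100 - 99.95) / 100
Allowed downtime = 262.8 minutes

262.8 minutes


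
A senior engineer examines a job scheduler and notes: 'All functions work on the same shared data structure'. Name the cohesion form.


Reasoning: Functions share data
Type: Communicational cohesion

Communicational cohesion


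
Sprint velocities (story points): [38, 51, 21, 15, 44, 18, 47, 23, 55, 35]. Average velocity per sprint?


Formula: Avg velocity = Total points / Number of sprints
Points: [38, 51, 21, 15, 44, 18, 47, 23, 55, 35]
Sum = 38 + 51 + 21 + 15 + 44 + 18 + 47 + 23 + 55 + 35 = 347
Avg velocity = 347 / 10 = 34.7 points/sprint

34.7 points/sprint


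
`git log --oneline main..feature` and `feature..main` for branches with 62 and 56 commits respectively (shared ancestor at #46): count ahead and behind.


Common ancestor: commit #46
feature commits after divergence: 62 - 46 = 16
main commits after divergence: 56 - 46 = 10
feature is 16 commits ahead of main
main is 10 commits ahead of feature

feature ahead: 16, main ahead: 10


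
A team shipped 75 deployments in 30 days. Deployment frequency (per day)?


Formula: deployments per day = releases / days
= 75 / 30
= 2.5 deploys/day
(equivalently, 17.5 deploys/week)

2.5 deploys/day


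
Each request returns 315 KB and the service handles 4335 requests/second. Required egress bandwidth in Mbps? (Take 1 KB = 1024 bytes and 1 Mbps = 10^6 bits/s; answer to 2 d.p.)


Formula: Mbps = payload_bytes * RPS * 8 / 1e6
Payload per request = 315 KB = 315 * 1024 = 322560 bytes
Total bytes/sec = 322560 * 4335 = 1398297600
Total bits/sec = 1398297600 * 8 = 11186380800
Mbps = 11186380800 / 1e6 = 11186.38

11186.38 Mbps


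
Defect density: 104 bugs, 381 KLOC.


Defect density = defects / KLOC
Defect density = 104 / 381
Defect density = 0.273 defects/KLOC

0.273 defects/KLOC


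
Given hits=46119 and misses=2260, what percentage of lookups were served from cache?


Formula: hit rate = hits / (hits + misses) * 100
hit rate = 46119 / (46119 + 2260) * 100
hit rate = 46119 / 48379 * 100
hit rate = 95.33%

95.33%


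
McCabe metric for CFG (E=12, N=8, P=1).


Formula: V(G) = E - N + 2P
V(G) = 12 - 8 + 2*1
V(G) = 4 + 2
V(G) = 6

6


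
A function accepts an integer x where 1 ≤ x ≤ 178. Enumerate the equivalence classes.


Valid range: [1, 178]
Class 1: x < 1 — invalid
Class 2: 1 ≤ x ≤ 178 — valid
Class 3: x > 178 — invalid
Total equivalence classes: 3

3 equivalence classes


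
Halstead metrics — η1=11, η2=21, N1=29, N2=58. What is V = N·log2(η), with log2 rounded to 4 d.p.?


Formula: V = N * log2(η), where N = N1 + N2 and η = η1 + η2
η = 11 + 21 = 32
N = 29 + 58 = 87
log2(32) ≈ 5.0000
V = 87 * 5.0000 = 435.00

435.00


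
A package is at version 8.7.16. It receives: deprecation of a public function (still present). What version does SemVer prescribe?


Current: 8.7.16
Change category: 'deprecation of a public function (still present)' → minor bump
SemVer rule: minor bump → increment MINOR, reset PATCH to 0 (MAJOR unchanged)
New: 8.8.0

8.8.0


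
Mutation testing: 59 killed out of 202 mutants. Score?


Mutation score = killed / total * 100
Mutation score = 59 / 202 * 100
Mutation score = 29.21%

29.21%


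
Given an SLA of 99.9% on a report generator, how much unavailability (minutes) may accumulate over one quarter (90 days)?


Formula: allowed downtime = period * (100 - SLA) / 100
Period (quarter (90 days)) = 129600 minutes
Unavailability fraction = (100 - 99.9) / 100
Allowed downtime = 129600 * (100 - 99.9) / 100
Allowed downtime = 129.6 minutes

129.6 minutes


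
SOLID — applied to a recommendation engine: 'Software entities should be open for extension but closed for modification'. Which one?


This describes the Open/Closed Principle (OCP)

Open/Closed Principle (OCP)


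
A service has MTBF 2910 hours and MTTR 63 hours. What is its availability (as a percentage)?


Availability = MTBF / (MTBF + MTTR)
Availability = 2910 / (2910 + 63)
Availability = 2910 / 2973
Availability = 97.8809%

97.8809%


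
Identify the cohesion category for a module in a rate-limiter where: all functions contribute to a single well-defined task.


Reasoning: Best: single purpose
Type: Functional cohesion

Functional cohesion


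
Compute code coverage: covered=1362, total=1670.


Coverage = covered / total * 100
Coverage = 1362 / 1670 * 100
Coverage = 81.56%

81.56%


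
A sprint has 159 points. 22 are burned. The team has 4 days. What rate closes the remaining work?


Formula: Required rate = Remaining points / Days left
Remaining = 159 - 22 = 137 points
Required rate = 137 / 4 = 34.25 points/day

34.25 points/day


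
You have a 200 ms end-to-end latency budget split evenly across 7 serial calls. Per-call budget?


Formula: per_stage = total_budget / stages
per_stage = 200 / 7
per_stage = 28.57 ms

28.57 ms


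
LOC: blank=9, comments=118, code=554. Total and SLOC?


Total LOC = blank + comment + code
Total LOC = 9 + 118 + 554 = 681
SLOC (source only) = code = 554

Total LOC: 681, SLOC: 554


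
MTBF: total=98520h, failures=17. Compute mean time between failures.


Formula: MTBF = Total operating time / Number of failures
MTBF = 98520 / 17
MTBF = 5795.29 hours

5795.29 hours


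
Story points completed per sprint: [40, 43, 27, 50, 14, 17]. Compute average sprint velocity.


Formula: Avg velocity = Total points / Number of sprints
Points: [40, 43, 27, 50, 14, 17]
Sum = 40 + 43 + 27 + 50 + 14 + 17 = 191
Avg velocity = 191 / 6 = 31.83 points/sprint

31.83 points/sprint


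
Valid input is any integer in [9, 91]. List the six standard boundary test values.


Range: [9, 91]
Boundaries: just below min, min, min+1, max-1, max, just above max
Values: [8, 9, 10, 90, 91, 92]

[8, 9, 10, 90, 91, 92]


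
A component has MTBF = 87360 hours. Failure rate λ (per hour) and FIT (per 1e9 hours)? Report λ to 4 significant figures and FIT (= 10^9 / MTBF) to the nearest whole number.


Formula: λ = 1 / MTBF; FIT = λ × 1e9 = 1e9 / MTBF
λ = 1 / 87360 ≈ 1.145e-05 failures/hour
FIT = 1e9 / 87360 ≈ 11447 failures per 1e9 hours (nearest whole number)

λ = 1.145e-05 /h, FIT = 11447


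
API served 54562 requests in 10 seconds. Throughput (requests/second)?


Formula: throughput = requests / seconds
throughput = 54562 / 10
throughput = 5456.2 requests/second

5456.2 requests/second


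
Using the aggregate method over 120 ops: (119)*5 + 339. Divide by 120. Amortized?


Formula: Amortized cost = Total cost / Operations
Total cost = (119 * 5) + (1 * 339)
Total cost = 595 + 339 = 934
Amortized = 934 / 120 = 7.7833

7.7833


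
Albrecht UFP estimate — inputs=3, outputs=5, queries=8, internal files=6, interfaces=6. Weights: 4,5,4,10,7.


UFP = EI*4 + EO*5 + EQ*4 + ILF*10 + EIF*7
UFP = 3*4 + 5*5 + 8*4 + 6*10 + 6*7
UFP = 12 + 25 + 32 + 60 + 42
UFP = 171

171


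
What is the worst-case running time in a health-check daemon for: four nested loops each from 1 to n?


Reasoning: four levels of nesting
Complexity: O(n^4)

O(n^4)


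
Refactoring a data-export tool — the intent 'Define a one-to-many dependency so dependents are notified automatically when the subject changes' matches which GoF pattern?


This matches the Observer pattern

Observer
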